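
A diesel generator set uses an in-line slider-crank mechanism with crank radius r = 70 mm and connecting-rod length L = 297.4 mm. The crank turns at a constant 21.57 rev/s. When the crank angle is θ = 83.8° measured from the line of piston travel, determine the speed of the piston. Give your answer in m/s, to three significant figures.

ω = 2π·21.6 = 135.5 rad/s
For an in-line slider-crank, x = r cosθ + √(L² − r² sin²θ), so v = −rω sinθ·[1 + r cosθ/√(L² − r² sin²θ)].
With r = 0.07 m, L = 0.2974 m, θ = 83.8°: √(L² − r² sin²θ) = 0.28914 m.
v = −0.07·135.5·0.99415·[1 + 0.07·0.10800/0.28914] = -9.6781 m/s.
|v| = 9.6781 m/s.

9.68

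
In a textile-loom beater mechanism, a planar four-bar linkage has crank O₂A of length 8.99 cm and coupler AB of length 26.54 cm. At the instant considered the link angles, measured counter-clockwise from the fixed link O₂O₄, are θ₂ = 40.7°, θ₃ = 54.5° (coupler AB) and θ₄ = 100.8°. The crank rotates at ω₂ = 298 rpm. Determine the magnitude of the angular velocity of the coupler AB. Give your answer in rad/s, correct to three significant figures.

ω₂ = 31.21 rad/s (from 298 rpm).
Differentiating the loop-closure r₂e^{iθ₂}+r₃e^{iθ₃}=r₁+r₄e^{iθ₄} gives r₂ω₂e^{iθ₂}+r₃ω₃e^{iθ₃}=r₄ω₄e^{iθ₄}.
Eliminating the other unknown: ω₃ = r₂ω₂ sin(θ₄−θ₂) / [r₃ sin(θ₃−θ₄)].
Numerator sine = +0.86690; denominator sine = -0.72297.
Result = 0.0899·31.21·(+0.86690) / (0.2654·(-0.72297)) = -12.675 rad/s; magnitude 12.675 rad/s.

12.7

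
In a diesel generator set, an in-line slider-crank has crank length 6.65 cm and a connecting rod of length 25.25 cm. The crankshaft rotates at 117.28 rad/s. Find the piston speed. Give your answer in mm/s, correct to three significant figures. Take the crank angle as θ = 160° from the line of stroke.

2000

ω = 117.3 rad/s
For an in-line slider-crank, x = r cosθ + √(L² − r² sin²θ), so v = −rω sinθ·[1 + r cosθ/√(L² − r² sin²θ)].
With r = 0.0665 m, L = 0.2525 m, θ = 160°: √(L² − r² sin²θ) = 0.25147 m.
v = −0.0665·117.3·0.34202·[1 + 0.0665·-0.93969/0.25147] = -2.0046 m/s.
|v| = 2.0046 m/s = 2004.6 mm/s.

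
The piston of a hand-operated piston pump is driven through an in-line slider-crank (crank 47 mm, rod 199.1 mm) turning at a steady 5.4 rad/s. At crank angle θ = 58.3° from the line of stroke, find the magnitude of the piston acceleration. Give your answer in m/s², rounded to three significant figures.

0.576

ω = 5.4 rad/s
x(θ) = r cosθ + √(L² − r² sin²θ); with ω constant, a = ω²·d²x/dθ².
d²x/dθ² = −r cosθ − r²(cos2θ)/√u − r⁴ sin²2θ/(4u^{3/2}),  u = L² − r² sin²θ = 0.0380418 m².
Substituting r = 0.047 m, L = 0.1991 m, θ = 58.3°: d²x/dθ² = -0.019757 m.
a = ω²·d²x/dθ² = (5.4)²·(-0.019757) = -0.57613 m/s²;  |a| = 0.57613 m/s².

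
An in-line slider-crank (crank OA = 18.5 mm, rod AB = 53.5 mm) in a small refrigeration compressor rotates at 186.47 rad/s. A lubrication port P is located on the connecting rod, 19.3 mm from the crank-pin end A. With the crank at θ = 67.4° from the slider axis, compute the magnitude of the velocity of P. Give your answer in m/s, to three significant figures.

3.45

ω = 186.5 rad/s.  Crank-pin speed |V_A| = rω = 3.4497 m/s, perpendicular to OA.
Rod angle: sinφ = −(r/L) sinθ ⇒ φ = -18.617°; ω_rod = −rω cosθ/√(L²−r²sin²θ) = -26.148 rad/s.
V_P = V_A + ω_rod × AP, with AP = 0.0193 m along the rod.
Components: V_Px = −rω sinθ − a·ω_rod·sinφ = -3.3459 m/s;  V_Py = rω cosθ + a·ω_rod·cosφ = +0.84746 m/s.
|V_P| = √(V_Px² + V_Py²) = 3.4516 m/s.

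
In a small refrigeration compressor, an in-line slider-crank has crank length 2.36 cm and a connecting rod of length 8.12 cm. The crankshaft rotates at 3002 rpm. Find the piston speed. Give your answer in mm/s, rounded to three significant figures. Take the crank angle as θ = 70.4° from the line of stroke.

ω = 2π·3002/60 = 314.4 rad/s
For an in-line slider-crank, x = r cosθ + √(L² − r² sin²θ), so v = −rω sinθ·[1 + r cosθ/√(L² − r² sin²θ)].
With r = 0.0236 m, L = 0.0812 m, θ = 70.4°: √(L² − r² sin²θ) = 0.078097 m.
v = −0.0236·314.4·0.94206·[1 + 0.0236·0.33545/0.078097] = -7.6977 m/s.
|v| = 7.6977 m/s = 7697.7 mm/s.

7700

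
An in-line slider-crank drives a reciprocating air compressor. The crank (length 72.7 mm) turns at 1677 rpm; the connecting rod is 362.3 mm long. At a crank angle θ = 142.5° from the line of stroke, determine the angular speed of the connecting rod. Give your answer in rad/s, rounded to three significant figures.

28.2

ω = 175.6 rad/s (converted from 1677 rpm).
The rod makes angle φ with the slider axis where L sinφ = r sinθ; differentiating, L cosφ·φ̇ = r ω cosθ.
L cosφ = √(L² − r² sin²θ) = 0.35959 m.
|ω_rod| = r ω |cosθ| / √(L² − r² sin²θ) = 0.0727·175.6·0.79335/0.35959 = 28.168 rad/s.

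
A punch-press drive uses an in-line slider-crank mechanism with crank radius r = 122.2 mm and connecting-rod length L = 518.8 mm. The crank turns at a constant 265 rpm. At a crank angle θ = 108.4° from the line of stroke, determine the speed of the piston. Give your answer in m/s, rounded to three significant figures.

2.97

ω = 2π·265/60 = 27.75 rad/s
For an in-line slider-crank, x = r cosθ + √(L² − r² sin²θ), so v = −rω sinθ·[1 + r cosθ/√(L² − r² sin²θ)].
With r = 0.1222 m, L = 0.5188 m, θ = 108.4°: √(L² − r² sin²θ) = 0.50568 m.
v = −0.1222·27.75·0.94888·[1 + 0.1222·-0.31565/0.50568] = -2.9723 m/s.
|v| = 2.9723 m/s.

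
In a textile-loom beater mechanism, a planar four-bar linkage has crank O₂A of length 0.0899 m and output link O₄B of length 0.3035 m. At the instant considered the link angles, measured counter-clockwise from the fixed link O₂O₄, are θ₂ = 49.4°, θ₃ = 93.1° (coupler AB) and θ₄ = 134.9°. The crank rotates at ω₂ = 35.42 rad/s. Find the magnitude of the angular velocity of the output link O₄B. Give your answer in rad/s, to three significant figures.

10.9

ω₂ = 35.42 rad/s
Differentiating the loop-closure r₂e^{iθ₂}+r₃e^{iθ₃}=r₁+r₄e^{iθ₄} gives r₂ω₂e^{iθ₂}+r₃ω₃e^{iθ₃}=r₄ω₄e^{iθ₄}.
Eliminating the other unknown: ω₄ = r₂ω₂ sin(θ₂−θ₃) / [r₄ sin(θ₄−θ₃)].
Numerator sine = -0.69088; denominator sine = +0.66653.
Result = 0.0899·35.42·(-0.69088) / (0.3035·(+0.66653)) = -10.875 rad/s; magnitude 10.875 rad/s.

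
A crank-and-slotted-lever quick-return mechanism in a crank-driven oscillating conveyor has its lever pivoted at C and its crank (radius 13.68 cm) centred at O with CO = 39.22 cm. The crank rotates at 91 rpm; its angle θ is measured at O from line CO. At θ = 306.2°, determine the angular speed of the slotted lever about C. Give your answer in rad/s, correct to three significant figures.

2.04

ω = 9.529 rad/s (from 91 rpm).
Crank pin A relative to C: A = (d + r cosθ, r sinθ); lever angle φ = atan2(r sinθ, d + r cosθ).
Differentiating tanφ: φ̇ = rω(d cosθ + r)/(d² + r² + 2dr cosθ).
d² + r² + 2dr cosθ = |CA|² = 0.235911 m²;  d cosθ + r = +0.36844 m.
|ω_lever| = |0.1368·9.529·+0.36844| / 0.235911 = 2.036 rad/s.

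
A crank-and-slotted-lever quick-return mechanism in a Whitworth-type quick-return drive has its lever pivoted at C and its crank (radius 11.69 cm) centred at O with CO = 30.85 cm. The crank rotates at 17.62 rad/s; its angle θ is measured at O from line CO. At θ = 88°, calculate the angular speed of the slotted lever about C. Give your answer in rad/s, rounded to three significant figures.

ω = 17.62 rad/s
Crank pin A relative to C: A = (d + r cosθ, r sinθ); lever angle φ = atan2(r sinθ, d + r cosθ).
Differentiating tanφ: φ̇ = rω(d cosθ + r)/(d² + r² + 2dr cosθ).
d² + r² + 2dr cosθ = |CA|² = 0.111355 m²;  d cosθ + r = +0.12767 m.
|ω_lever| = |0.1169·17.62·+0.12767| / 0.111355 = 2.3615 rad/s.

2.36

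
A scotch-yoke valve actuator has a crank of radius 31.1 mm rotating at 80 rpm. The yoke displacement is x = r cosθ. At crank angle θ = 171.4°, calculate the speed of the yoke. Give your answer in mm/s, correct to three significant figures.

ω = 8.378 rad/s (from 80 rpm).
x = r cosθ ⇒ ẋ = −rω sinθ.
|v| = rω|sinθ| = 0.0311·8.378·|sin 171.4°| = 0.03896 m/s = 38.96 mm/s.

39.0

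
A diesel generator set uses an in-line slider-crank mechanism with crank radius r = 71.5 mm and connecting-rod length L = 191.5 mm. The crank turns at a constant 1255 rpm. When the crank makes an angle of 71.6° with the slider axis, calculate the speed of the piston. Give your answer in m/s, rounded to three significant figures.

10.0

ω = 2π·1255/60 = 131.4 rad/s
For an in-line slider-crank, x = r cosθ + √(L² − r² sin²θ), so v = −rω sinθ·[1 + r cosθ/√(L² − r² sin²θ)].
With r = 0.0715 m, L = 0.1915 m, θ = 71.6°: √(L² − r² sin²θ) = 0.17908 m.
v = −0.0715·131.4·0.94888·[1 + 0.0715·0.31565/0.17908] = -10.04 m/s.
|v| = 10.04 m/s.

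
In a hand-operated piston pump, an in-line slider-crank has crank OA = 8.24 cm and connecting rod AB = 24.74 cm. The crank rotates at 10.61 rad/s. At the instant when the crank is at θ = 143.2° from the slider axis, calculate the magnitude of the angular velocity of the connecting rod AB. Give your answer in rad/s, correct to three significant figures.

2.89

ω = 10.61 rad/s
The rod makes angle φ with the slider axis where L sinφ = r sinθ; differentiating, L cosφ·φ̇ = r ω cosθ.
L cosφ = √(L² − r² sin²θ) = 0.24243 m.
|ω_rod| = r ω |cosθ| / √(L² − r² sin²θ) = 0.0824·10.61·0.80073/0.24243 = 2.8877 rad/s.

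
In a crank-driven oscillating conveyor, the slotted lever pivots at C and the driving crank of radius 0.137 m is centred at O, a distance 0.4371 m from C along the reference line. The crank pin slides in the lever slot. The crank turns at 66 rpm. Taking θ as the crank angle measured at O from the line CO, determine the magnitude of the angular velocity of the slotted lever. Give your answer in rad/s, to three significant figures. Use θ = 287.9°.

ω = 6.912 rad/s (from 66 rpm).
Crank pin A relative to C: A = (d + r cosθ, r sinθ); lever angle φ = atan2(r sinθ, d + r cosθ).
Differentiating tanφ: φ̇ = rω(d cosθ + r)/(d² + r² + 2dr cosθ).
d² + r² + 2dr cosθ = |CA|² = 0.246636 m²;  d cosθ + r = +0.27135 m.
|ω_lever| = |0.137·6.912·+0.27135| / 0.246636 = 1.0417 rad/s.

1.04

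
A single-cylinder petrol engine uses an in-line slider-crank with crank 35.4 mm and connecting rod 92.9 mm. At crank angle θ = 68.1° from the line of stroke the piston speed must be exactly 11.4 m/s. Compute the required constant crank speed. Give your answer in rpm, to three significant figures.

For an in-line slider-crank, |v_piston| = rω|sinθ|·[1 + r cosθ/√(L² − r² sin²θ)].
With r = 0.0354 m, L = 0.0929 m, θ = 68.1°: the bracketed kinematic factor |dx/dθ| = 0.037836 m.
ω = v/|dx/dθ| = 11.4/0.037836 = 301.3 rad/s.
N = 60ω/(2π) = 2877.2 rpm.

2880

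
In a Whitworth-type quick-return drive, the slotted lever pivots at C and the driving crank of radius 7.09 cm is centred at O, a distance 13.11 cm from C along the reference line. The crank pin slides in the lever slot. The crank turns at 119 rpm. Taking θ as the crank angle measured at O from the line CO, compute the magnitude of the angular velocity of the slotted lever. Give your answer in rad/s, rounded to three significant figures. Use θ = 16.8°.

4.34

ω = 12.46 rad/s (from 119 rpm).
Crank pin A relative to C: A = (d + r cosθ, r sinθ); lever angle φ = atan2(r sinθ, d + r cosθ).
Differentiating tanφ: φ̇ = rω(d cosθ + r)/(d² + r² + 2dr cosθ).
d² + r² + 2dr cosθ = |CA|² = 0.0400106 m²;  d cosθ + r = +0.1964 m.
|ω_lever| = |0.0709·12.46·+0.1964| / 0.0400106 = 4.3371 rad/s.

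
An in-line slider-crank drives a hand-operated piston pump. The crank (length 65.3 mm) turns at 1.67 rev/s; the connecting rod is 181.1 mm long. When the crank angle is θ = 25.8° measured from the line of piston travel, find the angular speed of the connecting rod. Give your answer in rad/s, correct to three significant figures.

3.45

ω = 10.49 rad/s (converted from 1.67 rev/s).
The rod makes angle φ with the slider axis where L sinφ = r sinθ; differentiating, L cosφ·φ̇ = r ω cosθ.
L cosφ = √(L² − r² sin²θ) = 0.17886 m.
|ω_rod| = r ω |cosθ| / √(L² − r² sin²θ) = 0.0653·10.49·0.90032/0.17886 = 3.4491 rad/s.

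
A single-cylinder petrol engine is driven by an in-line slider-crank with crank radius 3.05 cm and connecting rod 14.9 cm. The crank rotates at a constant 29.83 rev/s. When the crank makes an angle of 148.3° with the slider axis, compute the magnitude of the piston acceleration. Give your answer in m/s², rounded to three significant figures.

ω = 2π·29.8 = 187.4 rad/s
x(θ) = r cosθ + √(L² − r² sin²θ); with ω constant, a = ω²·d²x/dθ².
d²x/dθ² = −r cosθ − r²(cos2θ)/√u − r⁴ sin²2θ/(4u^{3/2}),  u = L² − r² sin²θ = 0.0219441 m².
Substituting r = 0.0305 m, L = 0.149 m, θ = 148.3°: d²x/dθ² = +0.023085 m.
a = ω²·d²x/dθ² = (187.4)²·(+0.023085) = +810.94 m/s²;  |a| = 810.94 m/s².

811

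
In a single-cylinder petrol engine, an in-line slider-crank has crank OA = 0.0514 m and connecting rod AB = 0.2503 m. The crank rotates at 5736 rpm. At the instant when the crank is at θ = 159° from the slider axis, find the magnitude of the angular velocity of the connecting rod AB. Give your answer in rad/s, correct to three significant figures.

115

ω = 600.7 rad/s (converted from 5736 rpm).
The rod makes angle φ with the slider axis where L sinφ = r sinθ; differentiating, L cosφ·φ̇ = r ω cosθ.
L cosφ = √(L² − r² sin²θ) = 0.24962 m.
|ω_rod| = r ω |cosθ| / √(L² − r² sin²θ) = 0.0514·600.7·0.93358/0.24962 = 115.47 rad/s.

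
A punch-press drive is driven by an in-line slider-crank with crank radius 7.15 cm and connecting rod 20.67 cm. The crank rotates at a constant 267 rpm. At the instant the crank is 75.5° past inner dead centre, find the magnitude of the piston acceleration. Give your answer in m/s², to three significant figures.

3.79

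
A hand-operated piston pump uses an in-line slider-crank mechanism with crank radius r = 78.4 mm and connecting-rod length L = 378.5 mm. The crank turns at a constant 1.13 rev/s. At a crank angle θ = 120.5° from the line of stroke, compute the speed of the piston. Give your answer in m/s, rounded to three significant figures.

0.428

ω = 2π·1.13 = 7.1 rad/s
For an in-line slider-crank, x = r cosθ + √(L² − r² sin²θ), so v = −rω sinθ·[1 + r cosθ/√(L² − r² sin²θ)].
With r = 0.0784 m, L = 0.3785 m, θ = 120.5°: √(L² − r² sin²θ) = 0.37242 m.
v = −0.0784·7.1·0.86163·[1 + 0.0784·-0.50754/0.37242] = -0.42837 m/s.
|v| = 0.42837 m/s.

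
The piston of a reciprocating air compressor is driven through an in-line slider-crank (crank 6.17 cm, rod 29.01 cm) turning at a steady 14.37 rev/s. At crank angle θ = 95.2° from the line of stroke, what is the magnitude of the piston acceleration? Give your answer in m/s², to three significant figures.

153

ω = 2π·14.4 = 90.29 rad/s
x(θ) = r cosθ + √(L² − r² sin²θ); with ω constant, a = ω²·d²x/dθ².
d²x/dθ² = −r cosθ − r²(cos2θ)/√u − r⁴ sin²2θ/(4u^{3/2}),  u = L² − r² sin²θ = 0.0803824 m².
Substituting r = 0.0617 m, L = 0.2901 m, θ = 95.2°: d²x/dθ² = +0.018794 m.
a = ω²·d²x/dθ² = (90.29)²·(+0.018794) = +153.21 m/s²;  |a| = 153.21 m/s².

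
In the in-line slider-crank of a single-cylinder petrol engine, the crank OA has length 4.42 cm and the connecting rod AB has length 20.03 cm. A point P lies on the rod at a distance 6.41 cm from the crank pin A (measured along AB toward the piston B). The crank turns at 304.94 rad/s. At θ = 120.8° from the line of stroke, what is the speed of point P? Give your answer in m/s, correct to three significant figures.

ω = 304.9 rad/s.  Crank-pin speed |V_A| = rω = 13.478 m/s, perpendicular to OA.
Rod angle: sinφ = −(r/L) sinθ ⇒ φ = -10.926°; ω_rod = −rω cosθ/√(L²−r²sin²θ) = +35.092 rad/s.
V_P = V_A + ω_rod × AP, with AP = 0.0641 m along the rod.
Components: V_Px = −rω sinθ − a·ω_rod·sinφ = -11.151 m/s;  V_Py = rω cosθ + a·ω_rod·cosφ = -4.6929 m/s.
|V_P| = √(V_Px² + V_Py²) = 12.098 m/s.

12.1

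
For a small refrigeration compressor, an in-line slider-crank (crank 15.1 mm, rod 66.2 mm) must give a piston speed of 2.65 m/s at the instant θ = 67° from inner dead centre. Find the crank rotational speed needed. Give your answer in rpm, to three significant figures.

For an in-line slider-crank, |v_piston| = rω|sinθ|·[1 + r cosθ/√(L² − r² sin²θ)].
With r = 0.0151 m, L = 0.0662 m, θ = 67°: the bracketed kinematic factor |dx/dθ| = 0.015167 m.
ω = v/|dx/dθ| = 2.65/0.015167 = 174.73 rad/s.
N = 60ω/(2π) = 1668.5 rpm.

1670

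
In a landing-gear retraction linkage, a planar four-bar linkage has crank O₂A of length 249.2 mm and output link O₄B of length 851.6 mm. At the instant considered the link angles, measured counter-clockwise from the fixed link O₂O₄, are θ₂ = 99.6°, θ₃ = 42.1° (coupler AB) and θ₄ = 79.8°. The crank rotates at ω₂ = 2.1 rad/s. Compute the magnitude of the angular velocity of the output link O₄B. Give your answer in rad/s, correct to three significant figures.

0.848

ω₂ = 2.1 rad/s
Differentiating the loop-closure r₂e^{iθ₂}+r₃e^{iθ₃}=r₁+r₄e^{iθ₄} gives r₂ω₂e^{iθ₂}+r₃ω₃e^{iθ₃}=r₄ω₄e^{iθ₄}.
Eliminating the other unknown: ω₄ = r₂ω₂ sin(θ₂−θ₃) / [r₄ sin(θ₄−θ₃)].
Numerator sine = +0.84339; denominator sine = +0.61153.
Result = 0.2492·2.1·(+0.84339) / (0.8516·(+0.61153)) = +0.84751 rad/s; magnitude 0.84751 rad/s.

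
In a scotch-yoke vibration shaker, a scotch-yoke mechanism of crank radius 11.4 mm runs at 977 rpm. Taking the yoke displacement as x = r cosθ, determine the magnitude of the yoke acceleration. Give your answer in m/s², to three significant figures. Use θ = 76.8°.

ω = 102.3 rad/s (from 977 rpm).
x = r cosθ ⇒ ẍ = −rω² cosθ (ω constant).
|a| = rω²|cosθ| = 0.0114·(102.3)²·|cos 76.8°| = 27.249 m/s².

27.2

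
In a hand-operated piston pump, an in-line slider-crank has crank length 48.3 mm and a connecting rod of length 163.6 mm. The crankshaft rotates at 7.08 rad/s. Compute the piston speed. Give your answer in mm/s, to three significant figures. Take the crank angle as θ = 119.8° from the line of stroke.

ω = 7.08 rad/s
For an in-line slider-crank, x = r cosθ + √(L² − r² sin²θ), so v = −rω sinθ·[1 + r cosθ/√(L² − r² sin²θ)].
With r = 0.0483 m, L = 0.1636 m, θ = 119.8°: √(L² − r² sin²θ) = 0.15814 m.
v = −0.0483·7.08·0.86777·[1 + 0.0483·-0.49697/0.15814] = -0.2517 m/s.
|v| = 0.2517 m/s = 251.7 mm/s.

252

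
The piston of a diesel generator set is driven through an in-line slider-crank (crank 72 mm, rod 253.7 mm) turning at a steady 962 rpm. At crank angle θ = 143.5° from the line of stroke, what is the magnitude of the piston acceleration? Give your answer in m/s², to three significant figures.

ω = 2π·962/60 = 100.7 rad/s
x(θ) = r cosθ + √(L² − r² sin²θ); with ω constant, a = ω²·d²x/dθ².
d²x/dθ² = −r cosθ − r²(cos2θ)/√u − r⁴ sin²2θ/(4u^{3/2}),  u = L² − r² sin²θ = 0.0625295 m².
Substituting r = 0.072 m, L = 0.2537 m, θ = 143.5°: d²x/dθ² = +0.051424 m.
a = ω²·d²x/dθ² = (100.7)²·(+0.051424) = +521.88 m/s²;  |a| = 521.88 m/s².

522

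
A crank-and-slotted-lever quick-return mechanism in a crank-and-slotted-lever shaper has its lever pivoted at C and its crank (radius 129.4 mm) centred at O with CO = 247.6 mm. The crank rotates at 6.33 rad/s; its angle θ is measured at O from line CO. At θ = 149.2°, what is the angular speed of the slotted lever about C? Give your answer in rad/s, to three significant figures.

2.96

ω = 6.33 rad/s
Crank pin A relative to C: A = (d + r cosθ, r sinθ); lever angle φ = atan2(r sinθ, d + r cosθ).
Differentiating tanφ: φ̇ = rω(d cosθ + r)/(d² + r² + 2dr cosθ).
d² + r² + 2dr cosθ = |CA|² = 0.0230089 m²;  d cosθ + r = -0.083278 m.
|ω_lever| = |0.1294·6.33·-0.083278| / 0.0230089 = 2.9647 rad/s.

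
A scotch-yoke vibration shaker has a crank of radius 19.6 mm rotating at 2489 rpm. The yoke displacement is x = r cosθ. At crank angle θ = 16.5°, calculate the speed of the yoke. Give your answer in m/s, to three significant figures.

ω = 260.6 rad/s (from 2489 rpm).
x = r cosθ ⇒ ẋ = −rω sinθ.
|v| = rω|sinθ| = 0.0196·260.6·|sin 16.5°| = 1.4509 m/s.

1.45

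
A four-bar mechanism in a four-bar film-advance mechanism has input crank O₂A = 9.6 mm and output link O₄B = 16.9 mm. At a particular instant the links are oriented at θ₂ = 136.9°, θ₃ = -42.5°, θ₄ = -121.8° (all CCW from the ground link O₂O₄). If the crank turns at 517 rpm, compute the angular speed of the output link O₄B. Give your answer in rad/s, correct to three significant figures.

ω₂ = 54.14 rad/s (from 517 rpm).
Differentiating the loop-closure r₂e^{iθ₂}+r₃e^{iθ₃}=r₁+r₄e^{iθ₄} gives r₂ω₂e^{iθ₂}+r₃ω₃e^{iθ₃}=r₄ω₄e^{iθ₄}.
Eliminating the other unknown: ω₄ = r₂ω₂ sin(θ₂−θ₃) / [r₄ sin(θ₄−θ₃)].
Numerator sine = +0.01047; denominator sine = -0.98261.
Result = 0.0096·54.14·(+0.01047) / (0.0169·(-0.98261)) = -0.32775 rad/s; magnitude 0.32775 rad/s.

0.328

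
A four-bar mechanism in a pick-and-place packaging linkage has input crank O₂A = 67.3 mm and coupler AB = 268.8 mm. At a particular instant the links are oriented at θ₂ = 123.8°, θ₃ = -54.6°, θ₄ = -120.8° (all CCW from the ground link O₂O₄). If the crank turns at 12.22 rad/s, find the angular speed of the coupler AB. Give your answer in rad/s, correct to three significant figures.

ω₂ = 12.22 rad/s
Differentiating the loop-closure r₂e^{iθ₂}+r₃e^{iθ₃}=r₁+r₄e^{iθ₄} gives r₂ω₂e^{iθ₂}+r₃ω₃e^{iθ₃}=r₄ω₄e^{iθ₄}.
Eliminating the other unknown: ω₃ = r₂ω₂ sin(θ₄−θ₂) / [r₃ sin(θ₃−θ₄)].
Numerator sine = +0.90334; denominator sine = +0.91496.
Result = 0.0673·12.22·(+0.90334) / (0.2688·(+0.91496)) = +3.0207 rad/s; magnitude 3.0207 rad/s.

3.02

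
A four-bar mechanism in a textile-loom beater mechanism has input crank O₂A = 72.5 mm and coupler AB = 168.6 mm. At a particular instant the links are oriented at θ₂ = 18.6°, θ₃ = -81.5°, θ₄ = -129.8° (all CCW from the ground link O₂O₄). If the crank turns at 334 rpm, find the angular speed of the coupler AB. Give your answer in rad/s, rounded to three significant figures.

10.6

ω₂ = 34.98 rad/s (from 334 rpm).
Differentiating the loop-closure r₂e^{iθ₂}+r₃e^{iθ₃}=r₁+r₄e^{iθ₄} gives r₂ω₂e^{iθ₂}+r₃ω₃e^{iθ₃}=r₄ω₄e^{iθ₄}.
Eliminating the other unknown: ω₃ = r₂ω₂ sin(θ₄−θ₂) / [r₃ sin(θ₃−θ₄)].
Numerator sine = -0.52399; denominator sine = +0.74664.
Result = 0.0725·34.98·(-0.52399) / (0.1686·(+0.74664)) = -10.555 rad/s; magnitude 10.555 rad/s.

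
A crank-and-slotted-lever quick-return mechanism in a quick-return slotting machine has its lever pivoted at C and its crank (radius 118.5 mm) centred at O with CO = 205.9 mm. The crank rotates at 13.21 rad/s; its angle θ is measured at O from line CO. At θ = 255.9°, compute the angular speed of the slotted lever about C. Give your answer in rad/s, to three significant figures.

2.40

ω = 13.21 rad/s
Crank pin A relative to C: A = (d + r cosθ, r sinθ); lever angle φ = atan2(r sinθ, d + r cosθ).
Differentiating tanφ: φ̇ = rω(d cosθ + r)/(d² + r² + 2dr cosθ).
d² + r² + 2dr cosθ = |CA|² = 0.0445491 m²;  d cosθ + r = +0.06834 m.
|ω_lever| = |0.1185·13.21·+0.06834| / 0.0445491 = 2.4014 rad/s.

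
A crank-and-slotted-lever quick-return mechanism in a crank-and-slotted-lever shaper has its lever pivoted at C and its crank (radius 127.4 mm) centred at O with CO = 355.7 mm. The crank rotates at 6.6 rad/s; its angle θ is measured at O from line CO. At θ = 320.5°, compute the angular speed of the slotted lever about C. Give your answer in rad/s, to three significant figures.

1.59

ω = 6.6 rad/s
Crank pin A relative to C: A = (d + r cosθ, r sinθ); lever angle φ = atan2(r sinθ, d + r cosθ).
Differentiating tanφ: φ̇ = rω(d cosθ + r)/(d² + r² + 2dr cosθ).
d² + r² + 2dr cosθ = |CA|² = 0.212687 m²;  d cosθ + r = +0.40187 m.
|ω_lever| = |0.1274·6.6·+0.40187| / 0.212687 = 1.5887 rad/s.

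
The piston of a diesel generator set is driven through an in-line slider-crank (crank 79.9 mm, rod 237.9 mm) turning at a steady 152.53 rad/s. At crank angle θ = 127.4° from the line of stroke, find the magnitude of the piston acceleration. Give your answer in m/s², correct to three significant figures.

1280

ω = 152.5 rad/s
x(θ) = r cosθ + √(L² − r² sin²θ); with ω constant, a = ω²·d²x/dθ².
d²x/dθ² = −r cosθ − r²(cos2θ)/√u − r⁴ sin²2θ/(4u^{3/2}),  u = L² − r² sin²θ = 0.0525675 m².
Substituting r = 0.0799 m, L = 0.2379 m, θ = 127.4°: d²x/dθ² = +0.055043 m.
a = ω²·d²x/dθ² = (152.5)²·(+0.055043) = +1280.6 m/s²;  |a| = 1280.6 m/s².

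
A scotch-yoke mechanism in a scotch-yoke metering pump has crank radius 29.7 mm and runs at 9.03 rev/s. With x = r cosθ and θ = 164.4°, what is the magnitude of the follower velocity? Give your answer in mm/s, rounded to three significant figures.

ω = 56.74 rad/s (from 9.03 rev/s).
x = r cosθ ⇒ ẋ = −rω sinθ.
|v| = rω|sinθ| = 0.0297·56.74·|sin 164.4°| = 0.45316 m/s = 453.16 mm/s.

453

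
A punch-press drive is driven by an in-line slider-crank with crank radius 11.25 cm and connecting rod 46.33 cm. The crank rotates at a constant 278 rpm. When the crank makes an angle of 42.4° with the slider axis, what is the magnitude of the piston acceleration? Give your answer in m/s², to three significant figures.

ω = 2π·278/60 = 29.11 rad/s
x(θ) = r cosθ + √(L² − r² sin²θ); with ω constant, a = ω²·d²x/dθ².
d²x/dθ² = −r cosθ − r²(cos2θ)/√u − r⁴ sin²2θ/(4u^{3/2}),  u = L² − r² sin²θ = 0.208892 m².
Substituting r = 0.1125 m, L = 0.4633 m, θ = 42.4°: d²x/dθ² = -0.086002 m.
a = ω²·d²x/dθ² = (29.11)²·(-0.086002) = -72.888 m/s²;  |a| = 72.888 m/s².

72.9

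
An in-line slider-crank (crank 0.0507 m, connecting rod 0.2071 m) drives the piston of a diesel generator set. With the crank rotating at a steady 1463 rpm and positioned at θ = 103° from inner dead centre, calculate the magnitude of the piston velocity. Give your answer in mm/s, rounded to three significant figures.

ω = 2π·1463/60 = 153.2 rad/s
For an in-line slider-crank, x = r cosθ + √(L² − r² sin²θ), so v = −rω sinθ·[1 + r cosθ/√(L² − r² sin²θ)].
With r = 0.0507 m, L = 0.2071 m, θ = 103°: √(L² − r² sin²θ) = 0.20112 m.
v = −0.0507·153.2·0.97437·[1 + 0.0507·-0.22495/0.20112] = -7.1392 m/s.
|v| = 7.1392 m/s = 7139.2 mm/s.

7140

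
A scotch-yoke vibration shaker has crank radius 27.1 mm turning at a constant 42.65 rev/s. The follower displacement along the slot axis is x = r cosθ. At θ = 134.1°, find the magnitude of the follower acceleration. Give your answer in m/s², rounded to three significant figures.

1350

ω = 268 rad/s (from 42.65 rev/s).
x = r cosθ ⇒ ẍ = −rω² cosθ (ω constant).
|a| = rω²|cosθ| = 0.0271·(268)²·|cos 134.1°| = 1354.3 m/s².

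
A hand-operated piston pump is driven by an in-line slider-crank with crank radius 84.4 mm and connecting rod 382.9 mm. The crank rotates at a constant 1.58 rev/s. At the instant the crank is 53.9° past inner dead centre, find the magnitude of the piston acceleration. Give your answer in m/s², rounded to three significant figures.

4.35

ω = 2π·1.58 = 9.927 rad/s
x(θ) = r cosθ + √(L² − r² sin²θ); with ω constant, a = ω²·d²x/dθ².
d²x/dθ² = −r cosθ − r²(cos2θ)/√u − r⁴ sin²2θ/(4u^{3/2}),  u = L² − r² sin²θ = 0.141962 m².
Substituting r = 0.0844 m, L = 0.3829 m, θ = 53.9°: d²x/dθ² = -0.044164 m.
a = ω²·d²x/dθ² = (9.927)²·(-0.044164) = -4.3525 m/s²;  |a| = 4.3525 m/s².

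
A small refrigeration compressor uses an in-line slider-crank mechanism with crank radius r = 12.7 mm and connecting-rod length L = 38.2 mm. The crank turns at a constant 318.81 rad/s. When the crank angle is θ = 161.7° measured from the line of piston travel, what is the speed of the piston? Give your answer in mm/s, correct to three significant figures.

ω = 318.8 rad/s
For an in-line slider-crank, x = r cosθ + √(L² − r² sin²θ), so v = −rω sinθ·[1 + r cosθ/√(L² − r² sin²θ)].
With r = 0.0127 m, L = 0.0382 m, θ = 161.7°: √(L² − r² sin²θ) = 0.037991 m.
v = −0.0127·318.8·0.31399·[1 + 0.0127·-0.94943/0.037991] = -0.86783 m/s.
|v| = 0.86783 m/s = 867.83 mm/s.

868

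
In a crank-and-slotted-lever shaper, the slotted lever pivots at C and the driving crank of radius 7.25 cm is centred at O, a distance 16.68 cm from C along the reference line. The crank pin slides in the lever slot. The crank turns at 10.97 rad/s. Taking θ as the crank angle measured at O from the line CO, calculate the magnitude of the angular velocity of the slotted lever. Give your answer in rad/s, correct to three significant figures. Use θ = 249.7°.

0.471

ω = 10.97 rad/s
Crank pin A relative to C: A = (d + r cosθ, r sinθ); lever angle φ = atan2(r sinθ, d + r cosθ).
Differentiating tanφ: φ̇ = rω(d cosθ + r)/(d² + r² + 2dr cosθ).
d² + r² + 2dr cosθ = |CA|² = 0.0246875 m²;  d cosθ + r = +0.014631 m.
|ω_lever| = |0.0725·10.97·+0.014631| / 0.0246875 = 0.47135 rad/s.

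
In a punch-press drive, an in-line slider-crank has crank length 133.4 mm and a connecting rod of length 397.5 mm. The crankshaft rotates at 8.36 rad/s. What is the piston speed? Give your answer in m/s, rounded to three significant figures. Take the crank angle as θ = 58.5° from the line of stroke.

1.12

ω = 8.36 rad/s
For an in-line slider-crank, x = r cosθ + √(L² − r² sin²θ), so v = −rω sinθ·[1 + r cosθ/√(L² − r² sin²θ)].
With r = 0.1334 m, L = 0.3975 m, θ = 58.5°: √(L² − r² sin²θ) = 0.38088 m.
v = −0.1334·8.36·0.85264·[1 + 0.1334·0.52250/0.38088] = -1.1249 m/s.
|v| = 1.1249 m/s.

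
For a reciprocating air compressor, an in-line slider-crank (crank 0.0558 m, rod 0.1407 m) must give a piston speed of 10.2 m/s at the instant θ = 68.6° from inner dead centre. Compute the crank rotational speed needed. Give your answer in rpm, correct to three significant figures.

1620

For an in-line slider-crank, |v_piston| = rω|sinθ|·[1 + r cosθ/√(L² − r² sin²θ)].
With r = 0.0558 m, L = 0.1407 m, θ = 68.6°: the bracketed kinematic factor |dx/dθ| = 0.060042 m.
ω = v/|dx/dθ| = 10.2/0.060042 = 169.88 rad/s.
N = 60ω/(2π) = 1622.2 rpm.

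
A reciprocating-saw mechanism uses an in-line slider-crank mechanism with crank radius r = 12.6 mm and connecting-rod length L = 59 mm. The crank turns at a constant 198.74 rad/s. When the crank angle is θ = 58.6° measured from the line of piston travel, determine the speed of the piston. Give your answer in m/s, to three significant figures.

2.38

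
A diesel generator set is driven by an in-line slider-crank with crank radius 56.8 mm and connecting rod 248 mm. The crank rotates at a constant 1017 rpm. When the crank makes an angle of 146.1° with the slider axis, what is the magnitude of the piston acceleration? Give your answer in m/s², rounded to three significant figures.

ω = 2π·1017/60 = 106.5 rad/s
x(θ) = r cosθ + √(L² − r² sin²θ); with ω constant, a = ω²·d²x/dθ².
d²x/dθ² = −r cosθ − r²(cos2θ)/√u − r⁴ sin²2θ/(4u^{3/2}),  u = L² − r² sin²θ = 0.0605004 m².
Substituting r = 0.0568 m, L = 0.248 m, θ = 146.1°: d²x/dθ² = +0.042039 m.
a = ω²·d²x/dθ² = (106.5)²·(+0.042039) = +476.82 m/s²;  |a| = 476.82 m/s².

477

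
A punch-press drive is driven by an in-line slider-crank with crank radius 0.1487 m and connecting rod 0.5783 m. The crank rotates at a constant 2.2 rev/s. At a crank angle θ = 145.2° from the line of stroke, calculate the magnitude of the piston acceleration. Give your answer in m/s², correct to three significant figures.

20.6

ω = 2π·2.2 = 13.82 rad/s
x(θ) = r cosθ + √(L² − r² sin²θ); with ω constant, a = ω²·d²x/dθ².
d²x/dθ² = −r cosθ − r²(cos2θ)/√u − r⁴ sin²2θ/(4u^{3/2}),  u = L² − r² sin²θ = 0.327229 m².
Substituting r = 0.1487 m, L = 0.5783 m, θ = 145.2°: d²x/dθ² = +0.10806 m.
a = ω²·d²x/dθ² = (13.82)²·(+0.10806) = +20.647 m/s²;  |a| = 20.647 m/s².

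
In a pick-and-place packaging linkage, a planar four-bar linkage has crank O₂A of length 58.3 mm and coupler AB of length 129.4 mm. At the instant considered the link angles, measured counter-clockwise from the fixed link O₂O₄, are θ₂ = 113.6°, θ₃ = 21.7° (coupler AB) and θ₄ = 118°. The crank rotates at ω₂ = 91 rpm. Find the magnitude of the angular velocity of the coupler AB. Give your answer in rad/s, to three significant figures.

0.331

ω₂ = 9.529 rad/s (from 91 rpm).
Differentiating the loop-closure r₂e^{iθ₂}+r₃e^{iθ₃}=r₁+r₄e^{iθ₄} gives r₂ω₂e^{iθ₂}+r₃ω₃e^{iθ₃}=r₄ω₄e^{iθ₄}.
Eliminating the other unknown: ω₃ = r₂ω₂ sin(θ₄−θ₂) / [r₃ sin(θ₃−θ₄)].
Numerator sine = +0.07672; denominator sine = -0.99396.
Result = 0.0583·9.529·(+0.07672) / (0.1294·(-0.99396)) = -0.33139 rad/s; magnitude 0.33139 rad/s.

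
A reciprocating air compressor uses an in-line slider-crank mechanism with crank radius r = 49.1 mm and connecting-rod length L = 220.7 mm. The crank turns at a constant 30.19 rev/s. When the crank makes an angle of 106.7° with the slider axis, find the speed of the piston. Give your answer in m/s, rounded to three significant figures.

ω = 2π·30.2 = 189.7 rad/s
For an in-line slider-crank, x = r cosθ + √(L² − r² sin²θ), so v = −rω sinθ·[1 + r cosθ/√(L² − r² sin²θ)].
With r = 0.0491 m, L = 0.2207 m, θ = 106.7°: √(L² − r² sin²θ) = 0.21563 m.
v = −0.0491·189.7·0.95782·[1 + 0.0491·-0.28736/0.21563] = -8.3372 m/s.
|v| = 8.3372 m/s.

8.34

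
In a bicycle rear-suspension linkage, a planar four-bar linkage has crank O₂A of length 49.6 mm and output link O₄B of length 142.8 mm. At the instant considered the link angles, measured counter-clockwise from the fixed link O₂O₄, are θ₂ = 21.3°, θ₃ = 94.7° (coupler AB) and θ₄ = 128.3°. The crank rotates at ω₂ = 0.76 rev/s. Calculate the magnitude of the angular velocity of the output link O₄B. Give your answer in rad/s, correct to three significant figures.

2.87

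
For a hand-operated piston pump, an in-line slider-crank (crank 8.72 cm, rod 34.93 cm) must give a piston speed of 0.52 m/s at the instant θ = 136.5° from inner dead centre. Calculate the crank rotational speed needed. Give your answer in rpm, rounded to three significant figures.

101

For an in-line slider-crank, |v_piston| = rω|sinθ|·[1 + r cosθ/√(L² − r² sin²θ)].
With r = 0.0872 m, L = 0.3493 m, θ = 136.5°: the bracketed kinematic factor |dx/dθ| = 0.048991 m.
ω = v/|dx/dθ| = 0.52/0.048991 = 10.614 rad/s.
N = 60ω/(2π) = 101.36 rpm.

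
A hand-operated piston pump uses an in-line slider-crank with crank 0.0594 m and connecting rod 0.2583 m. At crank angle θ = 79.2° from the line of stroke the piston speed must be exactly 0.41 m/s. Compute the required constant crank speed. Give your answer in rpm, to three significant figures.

64.3

For an in-line slider-crank, |v_piston| = rω|sinθ|·[1 + r cosθ/√(L² − r² sin²θ)].
With r = 0.0594 m, L = 0.2583 m, θ = 79.2°: the bracketed kinematic factor |dx/dθ| = 0.060929 m.
ω = v/|dx/dθ| = 0.41/0.060929 = 6.7292 rad/s.
N = 60ω/(2π) = 64.259 rpm.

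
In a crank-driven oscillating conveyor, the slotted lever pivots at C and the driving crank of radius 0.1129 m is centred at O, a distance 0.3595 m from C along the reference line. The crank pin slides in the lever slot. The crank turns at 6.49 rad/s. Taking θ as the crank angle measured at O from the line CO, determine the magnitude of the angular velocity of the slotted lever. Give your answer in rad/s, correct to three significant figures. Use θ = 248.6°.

0.119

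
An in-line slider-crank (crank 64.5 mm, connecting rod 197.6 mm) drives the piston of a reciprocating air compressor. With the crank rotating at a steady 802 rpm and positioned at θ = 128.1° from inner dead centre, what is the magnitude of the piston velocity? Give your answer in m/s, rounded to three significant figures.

3.37

ω = 2π·802/60 = 83.99 rad/s
For an in-line slider-crank, x = r cosθ + √(L² − r² sin²θ), so v = −rω sinθ·[1 + r cosθ/√(L² − r² sin²θ)].
With r = 0.0645 m, L = 0.1976 m, θ = 128.1°: √(L² − r² sin²θ) = 0.19097 m.
v = −0.0645·83.99·0.78694·[1 + 0.0645·-0.61704/0.19097] = -3.3745 m/s.
|v| = 3.3745 m/s.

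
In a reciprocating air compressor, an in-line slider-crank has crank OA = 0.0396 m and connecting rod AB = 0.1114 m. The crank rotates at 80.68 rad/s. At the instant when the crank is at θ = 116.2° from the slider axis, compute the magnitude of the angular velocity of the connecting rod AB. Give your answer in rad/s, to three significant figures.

13.4

ω = 80.68 rad/s
The rod makes angle φ with the slider axis where L sinφ = r sinθ; differentiating, L cosφ·φ̇ = r ω cosθ.
L cosφ = √(L² − r² sin²θ) = 0.10558 m.
|ω_rod| = r ω |cosθ| / √(L² − r² sin²θ) = 0.0396·80.68·0.44151/0.10558 = 13.36 rad/s.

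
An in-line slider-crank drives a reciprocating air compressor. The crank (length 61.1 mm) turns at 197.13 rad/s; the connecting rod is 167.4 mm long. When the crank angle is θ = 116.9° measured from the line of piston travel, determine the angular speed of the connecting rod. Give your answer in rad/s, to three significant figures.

ω = 197.1 rad/s
The rod makes angle φ with the slider axis where L sinφ = r sinθ; differentiating, L cosφ·φ̇ = r ω cosθ.
L cosφ = √(L² − r² sin²θ) = 0.15828 m.
|ω_rod| = r ω |cosθ| / √(L² − r² sin²θ) = 0.0611·197.1·0.45243/0.15828 = 34.428 rad/s.

34.4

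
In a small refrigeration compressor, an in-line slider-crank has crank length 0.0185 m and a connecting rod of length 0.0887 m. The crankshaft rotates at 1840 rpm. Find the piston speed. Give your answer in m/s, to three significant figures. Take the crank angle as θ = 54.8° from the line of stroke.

3.27

ω = 2π·1840/60 = 192.7 rad/s
For an in-line slider-crank, x = r cosθ + √(L² − r² sin²θ), so v = −rω sinθ·[1 + r cosθ/√(L² − r² sin²θ)].
With r = 0.0185 m, L = 0.0887 m, θ = 54.8°: √(L² − r² sin²θ) = 0.087402 m.
v = −0.0185·192.7·0.81714·[1 + 0.0185·0.57643/0.087402] = -3.2682 m/s.
|v| = 3.2682 m/s.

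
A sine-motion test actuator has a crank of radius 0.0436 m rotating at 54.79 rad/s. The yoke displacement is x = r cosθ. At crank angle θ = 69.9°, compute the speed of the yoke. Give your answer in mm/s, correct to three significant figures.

2240

ω = 54.79 rad/s
x = r cosθ ⇒ ẋ = −rω sinθ.
|v| = rω|sinθ| = 0.0436·54.79·|sin 69.9°| = 2.2433 m/s = 2243.3 mm/s.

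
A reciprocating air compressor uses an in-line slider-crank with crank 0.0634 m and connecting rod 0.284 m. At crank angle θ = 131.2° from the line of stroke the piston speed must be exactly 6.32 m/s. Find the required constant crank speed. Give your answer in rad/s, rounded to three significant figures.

For an in-line slider-crank, |v_piston| = rω|sinθ|·[1 + r cosθ/√(L² − r² sin²θ)].
With r = 0.0634 m, L = 0.284 m, θ = 131.2°: the bracketed kinematic factor |dx/dθ| = 0.040587 m.
ω = v/|dx/dθ| = 6.32/0.040587 = 155.71 rad/s.

156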